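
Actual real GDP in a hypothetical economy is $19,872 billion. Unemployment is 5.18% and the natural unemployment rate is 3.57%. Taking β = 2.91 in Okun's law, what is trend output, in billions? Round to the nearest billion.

Unemployment gap = 5.18 - 3.57 = 1.61 points, so output gap = -2.91 × 1.61 = -4.6851%.
Since Y = Y* × (1 + gap/100), Y* = 19872/0.953149 ≈ 20849 billion.

$20,849 billion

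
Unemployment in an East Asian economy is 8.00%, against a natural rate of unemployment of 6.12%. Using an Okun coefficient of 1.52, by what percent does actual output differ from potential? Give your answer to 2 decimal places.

-2.86%

The unemployment gap is 8 - 6.12 = 1.88 percentage points.
Okun's law gives an output gap of -1.52 × 1.88 = -2.8576%, i.e. 2.86% below potential.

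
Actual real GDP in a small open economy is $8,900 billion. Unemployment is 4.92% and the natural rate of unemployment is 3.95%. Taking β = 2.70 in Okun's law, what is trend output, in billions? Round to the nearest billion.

Unemployment gap = 4.92 - 3.95 = 0.97 points, so output gap = -2.7 × 0.97 = -2.619%.
Since Y = Y* × (1 + gap/100), Y* = 8900/0.97381 ≈ 9139 billion.

$9,139 billion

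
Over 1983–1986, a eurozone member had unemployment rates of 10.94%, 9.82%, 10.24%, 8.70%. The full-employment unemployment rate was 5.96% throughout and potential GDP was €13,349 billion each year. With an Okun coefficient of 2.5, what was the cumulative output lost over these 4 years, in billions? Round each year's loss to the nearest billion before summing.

Year 1983: gap = -2.5 × (10.94 - 5.96) = -12.45%, loss ≈ 13349 × 12.45/100 ≈ 1662.
Year 1984: gap = -2.5 × (9.82 - 5.96) = -9.65%, loss ≈ 13349 × 9.65/100 ≈ 1288.
Year 1985: gap = -2.5 × (10.24 - 5.96) = -10.7%, loss ≈ 13349 × 10.7/100 ≈ 1428.
Year 1986: gap = -2.5 × (8.7 - 5.96) = -6.85%, loss ≈ 13349 × 6.85/100 ≈ 914.
Total lost output = 1662 + 1288 + 1428 + 914 = 5292 billion.

€5,292 billion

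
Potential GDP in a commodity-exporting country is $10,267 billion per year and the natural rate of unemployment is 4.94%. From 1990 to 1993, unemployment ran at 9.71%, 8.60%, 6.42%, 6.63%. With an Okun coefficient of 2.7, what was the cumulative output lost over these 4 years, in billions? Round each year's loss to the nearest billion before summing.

$3,215 billion

Year 1990: gap = -2.7 × (9.71 - 4.94) = -12.879%, loss ≈ 10267 × 12.879/100 ≈ 1322.
Year 1991: gap = -2.7 × (8.6 - 4.94) = -9.882%, loss ≈ 10267 × 9.882/100 ≈ 1015.
Year 1992: gap = -2.7 × (6.42 - 4.94) = -3.996%, loss ≈ 10267 × 3.996/100 ≈ 410.
Year 1993: gap = -2.7 × (6.63 - 4.94) = -4.563%, loss ≈ 10267 × 4.563/100 ≈ 468.
Total lost output = 1322 + 1015 + 410 + 468 = 3215 billion.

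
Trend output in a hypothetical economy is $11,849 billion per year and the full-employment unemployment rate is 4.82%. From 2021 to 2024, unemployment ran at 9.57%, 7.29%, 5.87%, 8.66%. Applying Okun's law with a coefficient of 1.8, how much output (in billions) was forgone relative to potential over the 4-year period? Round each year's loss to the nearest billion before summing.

$2,583 billion

Year 2021: gap = -1.8 × (9.57 - 4.82) = -8.55%, loss ≈ 11849 × 8.55/100 ≈ 1013.
Year 2022: gap = -1.8 × (7.29 - 4.82) = -4.446%, loss ≈ 11849 × 4.446/100 ≈ 527.
Year 2023: gap = -1.8 × (5.87 - 4.82) = -1.89%, loss ≈ 11849 × 1.89/100 ≈ 224.
Year 2024: gap = -1.8 × (8.66 - 4.82) = -6.912%, loss ≈ 11849 × 6.912/100 ≈ 819.
Total lost output = 1013 + 527 + 224 + 819 = 2583 billion.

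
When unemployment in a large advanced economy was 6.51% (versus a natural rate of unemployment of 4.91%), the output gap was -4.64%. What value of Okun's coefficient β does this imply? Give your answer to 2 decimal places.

Okun's law: output gap = -β × (u - u*).
-4.64 = -β × (6.51 - 4.91) = -β × 1.6, so β = 4.64/1.6 = 2.90.

β ≈ 2.90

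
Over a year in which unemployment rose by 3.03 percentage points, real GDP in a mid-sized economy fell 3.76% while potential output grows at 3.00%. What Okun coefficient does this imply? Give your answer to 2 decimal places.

β ≈ 2.23

Growth form: g_Y = g_Y* - β × Δu, so β = (g_Y* - g_Y)/Δu.
β = (3 + 3.76)/3.03 = 6.76/3.03 = 2.23.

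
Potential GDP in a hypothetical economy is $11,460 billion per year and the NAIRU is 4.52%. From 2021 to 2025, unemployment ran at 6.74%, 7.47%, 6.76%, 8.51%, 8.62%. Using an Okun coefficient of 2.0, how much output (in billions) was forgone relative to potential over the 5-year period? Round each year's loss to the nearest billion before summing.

$3,553 billion

Year 2021: gap = -2.0 × (6.74 - 4.52) = -4.44%, loss ≈ 11460 × 4.44/100 ≈ 509.
Year 2022: gap = -2.0 × (7.47 - 4.52) = -5.9%, loss ≈ 11460 × 5.9/100 ≈ 676.
Year 2023: gap = -2.0 × (6.76 - 4.52) = -4.48%, loss ≈ 11460 × 4.48/100 ≈ 513.
Year 2024: gap = -2.0 × (8.51 - 4.52) = -7.98%, loss ≈ 11460 × 7.98/100 ≈ 915.
Year 2025: gap = -2.0 × (8.62 - 4.52) = -8.2%, loss ≈ 11460 × 8.2/100 ≈ 940.
Total lost output = 509 + 676 + 513 + 915 + 940 = 3553 billion.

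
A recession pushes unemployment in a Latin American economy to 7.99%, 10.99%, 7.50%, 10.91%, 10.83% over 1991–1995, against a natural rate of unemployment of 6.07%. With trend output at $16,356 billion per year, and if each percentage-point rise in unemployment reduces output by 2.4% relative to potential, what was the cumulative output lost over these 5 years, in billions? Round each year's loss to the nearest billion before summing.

Year 1991: gap = -2.4 × (7.99 - 6.07) = -4.608%, loss ≈ 16356 × 4.608/100 ≈ 754.
Year 1992: gap = -2.4 × (10.99 - 6.07) = -11.808%, loss ≈ 16356 × 11.808/100 ≈ 1931.
Year 1993: gap = -2.4 × (7.5 - 6.07) = -3.432%, loss ≈ 16356 × 3.432/100 ≈ 561.
Year 1994: gap = -2.4 × (10.91 - 6.07) = -11.616%, loss ≈ 16356 × 11.616/100 ≈ 1900.
Year 1995: gap = -2.4 × (10.83 - 6.07) = -11.424%, loss ≈ 16356 × 11.424/100 ≈ 1869.
Total lost output = 754 + 1931 + 561 + 1900 + 1869 = 7015 billion.

$7,015 billion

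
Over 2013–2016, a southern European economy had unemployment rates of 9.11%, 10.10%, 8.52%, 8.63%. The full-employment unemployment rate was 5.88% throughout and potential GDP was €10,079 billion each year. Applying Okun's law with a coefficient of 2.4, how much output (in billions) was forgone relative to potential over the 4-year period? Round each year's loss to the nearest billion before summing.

Year 2013: gap = -2.4 × (9.11 - 5.88) = -7.752%, loss ≈ 10079 × 7.752/100 ≈ 781.
Year 2014: gap = -2.4 × (10.1 - 5.88) = -10.128%, loss ≈ 10079 × 10.128/100 ≈ 1021.
Year 2015: gap = -2.4 × (8.52 - 5.88) = -6.336%, loss ≈ 10079 × 6.336/100 ≈ 639.
Year 2016: gap = -2.4 × (8.63 - 5.88) = -6.6%, loss ≈ 10079 × 6.6/100 ≈ 665.
Total lost output = 781 + 1021 + 639 + 665 = 3106 billion.

€3,106 billion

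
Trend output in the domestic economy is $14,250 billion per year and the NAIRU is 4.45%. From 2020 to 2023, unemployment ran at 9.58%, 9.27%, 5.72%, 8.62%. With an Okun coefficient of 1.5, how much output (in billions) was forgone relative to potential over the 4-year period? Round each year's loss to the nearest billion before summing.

$3,289 billion

Year 2020: gap = -1.5 × (9.58 - 4.45) = -7.695%, loss ≈ 14250 × 7.695/100 ≈ 1097.
Year 2021: gap = -1.5 × (9.27 - 4.45) = -7.23%, loss ≈ 14250 × 7.23/100 ≈ 1030.
Year 2022: gap = -1.5 × (5.72 - 4.45) = -1.905%, loss ≈ 14250 × 1.905/100 ≈ 271.
Year 2023: gap = -1.5 × (8.62 - 4.45) = -6.255%, loss ≈ 14250 × 6.255/100 ≈ 891.
Total lost output = 1097 + 1030 + 271 + 891 = 3289 billion.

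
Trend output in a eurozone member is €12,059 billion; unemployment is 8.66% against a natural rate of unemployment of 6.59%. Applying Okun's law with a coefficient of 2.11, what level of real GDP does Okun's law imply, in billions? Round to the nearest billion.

Unemployment gap = 8.66 - 6.59 = 2.07 points, so the output gap is -2.11 × 2.07 = -4.3677%.
Actual GDP = 12059 × (1 - 4.3677/100) = 12059 × 0.956323 ≈ 11532 billion.

€11,532 billion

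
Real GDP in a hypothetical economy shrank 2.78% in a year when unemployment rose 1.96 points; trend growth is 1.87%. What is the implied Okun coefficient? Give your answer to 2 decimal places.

β ≈ 2.37

Growth form: g_Y = g_Y* - β × Δu, so β = (g_Y* - g_Y)/Δu.
β = (1.87 + 2.78)/1.96 = 4.65/1.96 = 2.37.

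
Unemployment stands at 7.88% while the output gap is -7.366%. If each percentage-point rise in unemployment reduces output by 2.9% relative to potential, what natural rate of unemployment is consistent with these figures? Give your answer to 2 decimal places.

From Okun's law, u - u* = -(output gap)/β = -(-7.366)/2.9 = 2.54 points.
So u* = 7.88 - 2.54 = 5.34%.

5.34%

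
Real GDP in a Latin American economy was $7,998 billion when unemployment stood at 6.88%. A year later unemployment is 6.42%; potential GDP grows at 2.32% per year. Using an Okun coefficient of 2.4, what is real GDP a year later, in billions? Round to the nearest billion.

$8,272 billion

Δu = 6.42 - 6.88 = -0.46 points.
Okun's law (growth form): g_Y = g_Y* - β × Δu = 2.32 - 2.4 × (-0.46) = 2.32 + 1.104 = 3.424%.
Real GDP in the next year = 7998 × (1 + 3.424/100) = 7998 × 1.03424 ≈ 8272 billion.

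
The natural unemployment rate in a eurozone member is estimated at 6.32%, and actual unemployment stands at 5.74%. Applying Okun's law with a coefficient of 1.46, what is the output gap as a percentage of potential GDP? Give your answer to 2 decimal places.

The unemployment gap is 5.74 - 6.32 = -0.58 percentage points.
Okun's law gives an output gap of -1.46 × (-0.58) = 0.8468%, i.e. 0.85% above potential.

0.85%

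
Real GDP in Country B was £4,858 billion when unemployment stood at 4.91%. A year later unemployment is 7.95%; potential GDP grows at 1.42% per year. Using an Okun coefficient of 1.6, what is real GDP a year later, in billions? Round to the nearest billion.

Δu = 7.95 - 4.91 = 3.04 points.
Okun's law (growth form): g_Y = g_Y* - β × Δu = 1.42 - 1.6 × (3.04) = 1.42 - 4.864 = -3.444%.
Real GDP in the next year = 4858 × (1 - 3.444/100) = 4858 × 0.96556 ≈ 4691 billion.

£4,691 billion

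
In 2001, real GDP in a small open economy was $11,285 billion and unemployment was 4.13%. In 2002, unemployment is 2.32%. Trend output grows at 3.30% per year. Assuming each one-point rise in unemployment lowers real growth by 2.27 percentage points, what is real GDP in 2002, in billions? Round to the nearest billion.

Δu = 2.32 - 4.13 = -1.81 points.
Okun's law (growth form): g_Y = g_Y* - β × Δu = 3.30 - 2.27 × (-1.81) = 3.3 + 4.1087 = 7.4087%.
Real GDP in the next year = 11285 × (1 + 7.4087/100) = 11285 × 1.074087 ≈ 12121 billion.

$12,121 billion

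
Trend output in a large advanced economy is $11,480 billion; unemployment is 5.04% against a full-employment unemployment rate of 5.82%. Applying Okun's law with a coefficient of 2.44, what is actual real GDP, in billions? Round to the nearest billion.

$11,698 billion

Unemployment gap = 5.04 - 5.82 = -0.78 points, so the output gap is -2.44 × (-0.78) = 1.9032%.
Actual GDP = 11480 × (1 + 1.9032/100) = 11480 × 1.019032 ≈ 11698 billion.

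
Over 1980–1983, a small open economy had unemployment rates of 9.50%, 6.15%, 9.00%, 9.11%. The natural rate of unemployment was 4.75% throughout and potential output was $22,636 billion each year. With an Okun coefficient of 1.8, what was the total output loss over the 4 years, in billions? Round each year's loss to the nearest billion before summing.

$6,013 billion

Year 1980: gap = -1.8 × (9.5 - 4.75) = -8.55%, loss ≈ 22636 × 8.55/100 ≈ 1935.
Year 1981: gap = -1.8 × (6.15 - 4.75) = -2.52%, loss ≈ 22636 × 2.52/100 ≈ 570.
Year 1982: gap = -1.8 × (9 - 4.75) = -7.65%, loss ≈ 22636 × 7.65/100 ≈ 1732.
Year 1983: gap = -1.8 × (9.11 - 4.75) = -7.848%, loss ≈ 22636 × 7.848/100 ≈ 1776.
Total lost output = 1935 + 570 + 1732 + 1776 = 6013 billion.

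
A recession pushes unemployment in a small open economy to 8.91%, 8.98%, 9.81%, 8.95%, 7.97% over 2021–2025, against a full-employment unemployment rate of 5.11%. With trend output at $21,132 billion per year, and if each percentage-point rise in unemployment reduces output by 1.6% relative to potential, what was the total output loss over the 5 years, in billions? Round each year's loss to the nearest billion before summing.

$6,447 billion

Year 2021: gap = -1.6 × (8.91 - 5.11) = -6.08%, loss ≈ 21132 × 6.08/100 ≈ 1285.
Year 2022: gap = -1.6 × (8.98 - 5.11) = -6.192%, loss ≈ 21132 × 6.192/100 ≈ 1308.
Year 2023: gap = -1.6 × (9.81 - 5.11) = -7.52%, loss ≈ 21132 × 7.52/100 ≈ 1589.
Year 2024: gap = -1.6 × (8.95 - 5.11) = -6.144%, loss ≈ 21132 × 6.144/100 ≈ 1298.
Year 2025: gap = -1.6 × (7.97 - 5.11) = -4.576%, loss ≈ 21132 × 4.576/100 ≈ 967.
Total lost output = 1285 + 1308 + 1589 + 1298 + 967 = 6447 billion.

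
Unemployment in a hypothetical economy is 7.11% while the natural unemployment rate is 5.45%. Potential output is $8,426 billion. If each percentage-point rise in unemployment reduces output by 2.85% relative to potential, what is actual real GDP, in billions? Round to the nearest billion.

$8,027 billion

Unemployment gap = 7.11 - 5.45 = 1.66 points, so the output gap is -2.85 × 1.66 = -4.731%.
Actual GDP = 8426 × (1 - 4.731/100) = 8426 × 0.95269 ≈ 8027 billion.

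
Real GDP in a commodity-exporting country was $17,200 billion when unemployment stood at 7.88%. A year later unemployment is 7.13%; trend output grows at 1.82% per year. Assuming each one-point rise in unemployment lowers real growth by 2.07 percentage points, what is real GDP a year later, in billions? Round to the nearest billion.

$17,780 billion

Δu = 7.13 - 7.88 = -0.75 points.
Okun's law (growth form): g_Y = g_Y* - β × Δu = 1.82 - 2.07 × (-0.75) = 1.82 + 1.5525 = 3.3725%.
Real GDP in the next year = 17200 × (1 + 3.3725/100) = 17200 × 1.033725 ≈ 17780 billion.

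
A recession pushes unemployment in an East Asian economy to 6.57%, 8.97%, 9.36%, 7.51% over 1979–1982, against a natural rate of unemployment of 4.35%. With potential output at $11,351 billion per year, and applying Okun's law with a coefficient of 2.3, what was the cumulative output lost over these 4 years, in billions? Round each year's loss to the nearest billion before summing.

Year 1979: gap = -2.3 × (6.57 - 4.35) = -5.106%, loss ≈ 11351 × 5.106/100 ≈ 580.
Year 1980: gap = -2.3 × (8.97 - 4.35) = -10.626%, loss ≈ 11351 × 10.626/100 ≈ 1206.
Year 1981: gap = -2.3 × (9.36 - 4.35) = -11.523%, loss ≈ 11351 × 11.523/100 ≈ 1308.
Year 1982: gap = -2.3 × (7.51 - 4.35) = -7.268%, loss ≈ 11351 × 7.268/100 ≈ 825.
Total lost output = 580 + 1206 + 1308 + 825 = 3919 billion.

$3,919 billion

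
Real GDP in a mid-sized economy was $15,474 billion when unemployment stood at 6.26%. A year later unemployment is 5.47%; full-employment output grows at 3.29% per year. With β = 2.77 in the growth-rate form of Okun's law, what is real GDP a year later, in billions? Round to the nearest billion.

Δu = 5.47 - 6.26 = -0.79 points.
Okun's law (growth form): g_Y = g_Y* - β × Δu = 3.29 - 2.77 × (-0.79) = 3.29 + 2.1883 = 5.4783%.
Real GDP in the next year = 15474 × (1 + 5.4783/100) = 15474 × 1.054783 ≈ 16322 billion.

$16,322 billion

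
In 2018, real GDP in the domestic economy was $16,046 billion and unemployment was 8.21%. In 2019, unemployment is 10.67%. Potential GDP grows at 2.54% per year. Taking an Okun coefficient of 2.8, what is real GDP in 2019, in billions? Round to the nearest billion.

$15,348 billion

Δu = 10.67 - 8.21 = 2.46 points.
Okun's law (growth form): g_Y = g_Y* - β × Δu = 2.54 - 2.8 × (2.46) = 2.54 - 6.888 = -4.348%.
Real GDP in the next year = 16046 × (1 - 4.348/100) = 16046 × 0.95652 ≈ 15348 billion.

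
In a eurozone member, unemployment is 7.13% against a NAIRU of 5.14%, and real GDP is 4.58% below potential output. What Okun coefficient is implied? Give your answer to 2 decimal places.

Okun's law: output gap = -β × (u - u*).
-4.58 = -β × (7.13 - 5.14) = -β × 1.99, so β = 4.58/1.99 = 2.30.

β ≈ 2.30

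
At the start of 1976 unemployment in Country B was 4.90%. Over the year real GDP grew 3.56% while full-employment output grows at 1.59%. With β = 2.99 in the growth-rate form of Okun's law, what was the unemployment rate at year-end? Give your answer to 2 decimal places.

4.24%

Growth-rate Okun's law: g_Y = g_Y* - β × Δu, so Δu = (g_Y* - g_Y)/β.
Δu = (1.59 - 3.56)/2.99 = -1.97/2.99 = -0.66 percentage points.
Year-end unemployment = 4.9 - 0.66 = 4.24%.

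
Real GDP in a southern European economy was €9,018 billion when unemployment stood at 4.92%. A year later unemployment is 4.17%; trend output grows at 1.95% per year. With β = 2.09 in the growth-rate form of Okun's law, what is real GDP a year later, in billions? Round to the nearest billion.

€9,335 billion

Δu = 4.17 - 4.92 = -0.75 points.
Okun's law (growth form): g_Y = g_Y* - β × Δu = 1.95 - 2.09 × (-0.75) = 1.95 + 1.5675 = 3.5175%.
Real GDP in the next year = 9018 × (1 + 3.5175/100) = 9018 × 1.035175 ≈ 9335 billion.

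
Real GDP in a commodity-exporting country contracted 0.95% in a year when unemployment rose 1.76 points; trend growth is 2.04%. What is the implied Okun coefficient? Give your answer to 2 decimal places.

β ≈ 1.70

Growth form: g_Y = g_Y* - β × Δu, so β = (g_Y* - g_Y)/Δu.
β = (2.04 + 0.95)/1.76 = 2.99/1.76 = 1.70.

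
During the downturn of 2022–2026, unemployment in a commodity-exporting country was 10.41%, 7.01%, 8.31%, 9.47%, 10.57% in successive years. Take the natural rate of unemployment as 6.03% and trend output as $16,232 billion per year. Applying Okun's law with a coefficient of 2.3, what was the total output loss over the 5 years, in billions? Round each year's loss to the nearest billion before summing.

Year 2022: gap = -2.3 × (10.41 - 6.03) = -10.074%, loss ≈ 16232 × 10.074/100 ≈ 1635.
Year 2023: gap = -2.3 × (7.01 - 6.03) = -2.254%, loss ≈ 16232 × 2.254/100 ≈ 366.
Year 2024: gap = -2.3 × (8.31 - 6.03) = -5.244%, loss ≈ 16232 × 5.244/100 ≈ 851.
Year 2025: gap = -2.3 × (9.47 - 6.03) = -7.912%, loss ≈ 16232 × 7.912/100 ≈ 1284.
Year 2026: gap = -2.3 × (10.57 - 6.03) = -10.442%, loss ≈ 16232 × 10.442/100 ≈ 1695.
Total lost output = 1635 + 366 + 851 + 1284 + 1695 = 5831 billion.

$5,831 billion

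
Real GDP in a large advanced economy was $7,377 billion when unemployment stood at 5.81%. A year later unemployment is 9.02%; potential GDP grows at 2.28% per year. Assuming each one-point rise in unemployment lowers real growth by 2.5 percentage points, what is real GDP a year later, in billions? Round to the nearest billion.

Δu = 9.02 - 5.81 = 3.21 points.
Okun's law (growth form): g_Y = g_Y* - β × Δu = 2.28 - 2.5 × (3.21) = 2.28 - 8.025 = -5.745%.
Real GDP in the next year = 7377 × (1 - 5.745/100) = 7377 × 0.94255 ≈ 6953 billion.

$6,953 billion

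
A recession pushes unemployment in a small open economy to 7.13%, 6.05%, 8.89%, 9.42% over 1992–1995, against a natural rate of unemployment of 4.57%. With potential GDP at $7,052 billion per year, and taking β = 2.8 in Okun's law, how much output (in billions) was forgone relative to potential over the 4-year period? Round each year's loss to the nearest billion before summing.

$2,608 billion

Year 1992: gap = -2.8 × (7.13 - 4.57) = -7.168%, loss ≈ 7052 × 7.168/100 ≈ 505.
Year 1993: gap = -2.8 × (6.05 - 4.57) = -4.144%, loss ≈ 7052 × 4.144/100 ≈ 292.
Year 1994: gap = -2.8 × (8.89 - 4.57) = -12.096%, loss ≈ 7052 × 12.096/100 ≈ 853.
Year 1995: gap = -2.8 × (9.42 - 4.57) = -13.58%, loss ≈ 7052 × 13.58/100 ≈ 958.
Total lost output = 505 + 292 + 853 + 958 = 2608 billion.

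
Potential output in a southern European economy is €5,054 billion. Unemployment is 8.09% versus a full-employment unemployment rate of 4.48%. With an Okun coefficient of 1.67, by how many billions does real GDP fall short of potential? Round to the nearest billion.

€305 billion

Output gap = -1.67 × (8.09 - 4.48) = -1.67 × 3.61 = -6.0287%.
Actual GDP ≈ 5054 × 0.939713 ≈ 4749 billion, so the shortfall is 5054 - 4749 = 305 billion.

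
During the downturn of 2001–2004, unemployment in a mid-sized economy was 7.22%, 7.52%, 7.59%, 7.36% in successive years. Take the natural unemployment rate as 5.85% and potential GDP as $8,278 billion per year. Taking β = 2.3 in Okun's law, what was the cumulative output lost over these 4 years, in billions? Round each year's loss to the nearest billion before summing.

Year 2001: gap = -2.3 × (7.22 - 5.85) = -3.151%, loss ≈ 8278 × 3.151/100 ≈ 261.
Year 2002: gap = -2.3 × (7.52 - 5.85) = -3.841%, loss ≈ 8278 × 3.841/100 ≈ 318.
Year 2003: gap = -2.3 × (7.59 - 5.85) = -4.002%, loss ≈ 8278 × 4.002/100 ≈ 331.
Year 2004: gap = -2.3 × (7.36 - 5.85) = -3.473%, loss ≈ 8278 × 3.473/100 ≈ 287.
Total lost output = 261 + 318 + 331 + 287 = 1197 billion.

$1,197 billion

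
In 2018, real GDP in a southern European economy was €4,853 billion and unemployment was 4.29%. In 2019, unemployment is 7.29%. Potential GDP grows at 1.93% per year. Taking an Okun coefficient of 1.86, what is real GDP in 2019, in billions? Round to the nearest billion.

Δu = 7.29 - 4.29 = 3 points.
Okun's law (growth form): g_Y = g_Y* - β × Δu = 1.93 - 1.86 × (3.00) = 1.93 - 5.58 = -3.65%.
Real GDP in the next year = 4853 × (1 - 3.65/100) = 4853 × 0.9635 ≈ 4676 billion.

€4,676 billion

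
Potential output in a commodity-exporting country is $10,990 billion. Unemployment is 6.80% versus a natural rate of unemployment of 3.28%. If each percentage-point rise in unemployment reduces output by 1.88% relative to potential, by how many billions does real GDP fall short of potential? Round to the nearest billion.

Output gap = -1.88 × (6.8 - 3.28) = -1.88 × 3.52 = -6.6176%.
Actual GDP ≈ 10990 × 0.933824 ≈ 10263 billion, so the shortfall is 10990 - 10263 = 727 billion.

$727 billion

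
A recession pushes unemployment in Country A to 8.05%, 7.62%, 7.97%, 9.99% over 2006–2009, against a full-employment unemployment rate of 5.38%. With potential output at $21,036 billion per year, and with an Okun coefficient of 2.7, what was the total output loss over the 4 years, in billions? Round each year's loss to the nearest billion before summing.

$6,877 billion

Year 2006: gap = -2.7 × (8.05 - 5.38) = -7.209%, loss ≈ 21036 × 7.209/100 ≈ 1516.
Year 2007: gap = -2.7 × (7.62 - 5.38) = -6.048%, loss ≈ 21036 × 6.048/100 ≈ 1272.
Year 2008: gap = -2.7 × (7.97 - 5.38) = -6.993%, loss ≈ 21036 × 6.993/100 ≈ 1471.
Year 2009: gap = -2.7 × (9.99 - 5.38) = -12.447%, loss ≈ 21036 × 12.447/100 ≈ 2618.
Total lost output = 1516 + 1272 + 1471 + 2618 = 6877 billion.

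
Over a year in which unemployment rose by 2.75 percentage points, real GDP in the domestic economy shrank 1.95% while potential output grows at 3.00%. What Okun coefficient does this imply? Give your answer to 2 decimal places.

Growth form: g_Y = g_Y* - β × Δu, so β = (g_Y* - g_Y)/Δu.
β = (3 + 1.95)/2.75 = 4.95/2.75 = 1.80.

β ≈ 1.80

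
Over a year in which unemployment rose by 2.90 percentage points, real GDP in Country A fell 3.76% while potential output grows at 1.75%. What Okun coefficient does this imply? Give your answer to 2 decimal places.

β ≈ 1.90

Growth form: g_Y = g_Y* - β × Δu, so β = (g_Y* - g_Y)/Δu.
β = (1.75 + 3.76)/2.90 = 5.51/2.90 = 1.90.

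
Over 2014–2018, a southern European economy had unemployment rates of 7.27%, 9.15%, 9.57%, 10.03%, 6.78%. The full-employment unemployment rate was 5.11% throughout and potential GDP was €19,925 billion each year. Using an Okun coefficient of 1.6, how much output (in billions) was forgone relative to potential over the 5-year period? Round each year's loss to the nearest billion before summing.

€5,499 billion

Year 2014: gap = -1.6 × (7.27 - 5.11) = -3.456%, loss ≈ 19925 × 3.456/100 ≈ 689.
Year 2015: gap = -1.6 × (9.15 - 5.11) = -6.464%, loss ≈ 19925 × 6.464/100 ≈ 1288.
Year 2016: gap = -1.6 × (9.57 - 5.11) = -7.136%, loss ≈ 19925 × 7.136/100 ≈ 1422.
Year 2017: gap = -1.6 × (10.03 - 5.11) = -7.872%, loss ≈ 19925 × 7.872/100 ≈ 1568.
Year 2018: gap = -1.6 × (6.78 - 5.11) = -2.672%, loss ≈ 19925 × 2.672/100 ≈ 532.
Total lost output = 689 + 1288 + 1422 + 1568 + 532 = 5499 billion.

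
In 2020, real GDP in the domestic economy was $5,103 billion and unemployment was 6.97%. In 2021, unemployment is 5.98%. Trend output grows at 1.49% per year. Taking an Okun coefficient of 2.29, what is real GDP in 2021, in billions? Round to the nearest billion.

Δu = 5.98 - 6.97 = -0.99 points.
Okun's law (growth form): g_Y = g_Y* - β × Δu = 1.49 - 2.29 × (-0.99) = 1.49 + 2.2671 = 3.7571%.
Real GDP in the next year = 5103 × (1 + 3.7571/100) = 5103 × 1.037571 ≈ 5295 billion.

$5,295 billion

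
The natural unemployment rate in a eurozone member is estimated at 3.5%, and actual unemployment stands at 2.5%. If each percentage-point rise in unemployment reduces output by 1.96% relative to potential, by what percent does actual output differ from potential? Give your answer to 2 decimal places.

The unemployment gap is 2.5 - 3.5 = -1 percentage point.
Okun's law gives an output gap of -1.96 × (-1) = 1.96%, i.e. 1.96% above potential.

1.96%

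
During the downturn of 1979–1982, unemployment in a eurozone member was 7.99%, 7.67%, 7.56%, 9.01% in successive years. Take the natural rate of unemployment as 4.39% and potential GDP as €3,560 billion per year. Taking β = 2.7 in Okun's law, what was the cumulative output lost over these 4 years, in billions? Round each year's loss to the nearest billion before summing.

€1,410 billion

Year 1979: gap = -2.7 × (7.99 - 4.39) = -9.72%, loss ≈ 3560 × 9.72/100 ≈ 346.
Year 1980: gap = -2.7 × (7.67 - 4.39) = -8.856%, loss ≈ 3560 × 8.856/100 ≈ 315.
Year 1981: gap = -2.7 × (7.56 - 4.39) = -8.559%, loss ≈ 3560 × 8.559/100 ≈ 305.
Year 1982: gap = -2.7 × (9.01 - 4.39) = -12.474%, loss ≈ 3560 × 12.474/100 ≈ 444.
Total lost output = 346 + 315 + 305 + 444 = 1410 billion.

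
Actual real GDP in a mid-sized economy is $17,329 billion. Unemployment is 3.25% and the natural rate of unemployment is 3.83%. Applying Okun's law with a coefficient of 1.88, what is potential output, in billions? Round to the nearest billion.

$17,142 billion

Unemployment gap = 3.25 - 3.83 = -0.58 points, so output gap = -1.88 × (-0.58) = 1.0904%.
Since Y = Y* × (1 + gap/100), Y* = 17329/1.010904 ≈ 17142 billion.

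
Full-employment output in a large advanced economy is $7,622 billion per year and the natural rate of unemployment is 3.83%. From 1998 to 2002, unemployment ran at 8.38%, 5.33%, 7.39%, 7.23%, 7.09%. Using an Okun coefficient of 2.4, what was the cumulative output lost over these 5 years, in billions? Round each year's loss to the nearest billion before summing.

Year 1998: gap = -2.4 × (8.38 - 3.83) = -10.92%, loss ≈ 7622 × 10.92/100 ≈ 832.
Year 1999: gap = -2.4 × (5.33 - 3.83) = -3.6%, loss ≈ 7622 × 3.6/100 ≈ 274.
Year 2000: gap = -2.4 × (7.39 - 3.83) = -8.544%, loss ≈ 7622 × 8.544/100 ≈ 651.
Year 2001: gap = -2.4 × (7.23 - 3.83) = -8.16%, loss ≈ 7622 × 8.16/100 ≈ 622.
Year 2002: gap = -2.4 × (7.09 - 3.83) = -7.824%, loss ≈ 7622 × 7.824/100 ≈ 596.
Total lost output = 832 + 274 + 651 + 622 + 596 = 2975 billion.

$2,975 billion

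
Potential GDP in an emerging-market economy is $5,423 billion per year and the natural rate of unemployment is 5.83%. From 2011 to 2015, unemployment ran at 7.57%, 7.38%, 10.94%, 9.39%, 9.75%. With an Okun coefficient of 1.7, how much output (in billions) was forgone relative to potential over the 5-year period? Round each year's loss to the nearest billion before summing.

Year 2011: gap = -1.7 × (7.57 - 5.83) = -2.958%, loss ≈ 5423 × 2.958/100 ≈ 160.
Year 2012: gap = -1.7 × (7.38 - 5.83) = -2.635%, loss ≈ 5423 × 2.635/100 ≈ 143.
Year 2013: gap = -1.7 × (10.94 - 5.83) = -8.687%, loss ≈ 5423 × 8.687/100 ≈ 471.
Year 2014: gap = -1.7 × (9.39 - 5.83) = -6.052%, loss ≈ 5423 × 6.052/100 ≈ 328.
Year 2015: gap = -1.7 × (9.75 - 5.83) = -6.664%, loss ≈ 5423 × 6.664/100 ≈ 361.
Total lost output = 160 + 143 + 471 + 328 + 361 = 1463 billion.

$1,463 billion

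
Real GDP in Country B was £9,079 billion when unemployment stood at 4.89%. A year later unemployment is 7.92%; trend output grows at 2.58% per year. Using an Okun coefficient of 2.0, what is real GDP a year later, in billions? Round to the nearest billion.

£8,763 billion

Δu = 7.92 - 4.89 = 3.03 points.
Okun's law (growth form): g_Y = g_Y* - β × Δu = 2.58 - 2.0 × (3.03) = 2.58 - 6.06 = -3.48%.
Real GDP in the next year = 9079 × (1 - 3.48/100) = 9079 × 0.9652 ≈ 8763 billion.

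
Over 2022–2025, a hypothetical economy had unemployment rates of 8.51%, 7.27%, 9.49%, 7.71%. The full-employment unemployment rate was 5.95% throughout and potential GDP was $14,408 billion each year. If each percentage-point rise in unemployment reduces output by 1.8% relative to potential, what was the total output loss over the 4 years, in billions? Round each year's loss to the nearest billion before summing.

$2,380 billion

Year 2022: gap = -1.8 × (8.51 - 5.95) = -4.608%, loss ≈ 14408 × 4.608/100 ≈ 664.
Year 2023: gap = -1.8 × (7.27 - 5.95) = -2.376%, loss ≈ 14408 × 2.376/100 ≈ 342.
Year 2024: gap = -1.8 × (9.49 - 5.95) = -6.372%, loss ≈ 14408 × 6.372/100 ≈ 918.
Year 2025: gap = -1.8 × (7.71 - 5.95) = -3.168%, loss ≈ 14408 × 3.168/100 ≈ 456.
Total lost output = 664 + 342 + 918 + 456 = 2380 billion.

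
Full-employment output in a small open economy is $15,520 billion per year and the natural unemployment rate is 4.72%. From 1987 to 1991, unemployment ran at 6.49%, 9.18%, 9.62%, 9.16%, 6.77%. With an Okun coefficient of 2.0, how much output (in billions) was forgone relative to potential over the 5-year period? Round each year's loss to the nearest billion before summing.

$5,468 billion

Year 1987: gap = -2.0 × (6.49 - 4.72) = -3.54%, loss ≈ 15520 × 3.54/100 ≈ 549.
Year 1988: gap = -2.0 × (9.18 - 4.72) = -8.92%, loss ≈ 15520 × 8.92/100 ≈ 1384.
Year 1989: gap = -2.0 × (9.62 - 4.72) = -9.8%, loss ≈ 15520 × 9.8/100 ≈ 1521.
Year 1990: gap = -2.0 × (9.16 - 4.72) = -8.88%, loss ≈ 15520 × 8.88/100 ≈ 1378.
Year 1991: gap = -2.0 × (6.77 - 4.72) = -4.1%, loss ≈ 15520 × 4.1/100 ≈ 636.
Total lost output = 549 + 1384 + 1521 + 1378 + 636 = 5468 billion.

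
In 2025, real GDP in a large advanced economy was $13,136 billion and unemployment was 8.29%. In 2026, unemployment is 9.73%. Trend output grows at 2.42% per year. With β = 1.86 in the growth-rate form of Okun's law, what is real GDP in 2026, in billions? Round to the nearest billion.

$13,102 billion

Δu = 9.73 - 8.29 = 1.44 points.
Okun's law (growth form): g_Y = g_Y* - β × Δu = 2.42 - 1.86 × (1.44) = 2.42 - 2.6784 = -0.2584%.
Real GDP in the next year = 13136 × (1 - 0.2584/100) = 13136 × 0.997416 ≈ 13102 billion.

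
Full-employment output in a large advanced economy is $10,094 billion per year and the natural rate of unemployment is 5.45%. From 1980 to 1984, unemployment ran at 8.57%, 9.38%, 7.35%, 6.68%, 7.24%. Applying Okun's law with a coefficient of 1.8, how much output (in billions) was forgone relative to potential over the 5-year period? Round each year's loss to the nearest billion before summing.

$2,174 billion

Year 1980: gap = -1.8 × (8.57 - 5.45) = -5.616%, loss ≈ 10094 × 5.616/100 ≈ 567.
Year 1981: gap = -1.8 × (9.38 - 5.45) = -7.074%, loss ≈ 10094 × 7.074/100 ≈ 714.
Year 1982: gap = -1.8 × (7.35 - 5.45) = -3.42%, loss ≈ 10094 × 3.42/100 ≈ 345.
Year 1983: gap = -1.8 × (6.68 - 5.45) = -2.214%, loss ≈ 10094 × 2.214/100 ≈ 223.
Year 1984: gap = -1.8 × (7.24 - 5.45) = -3.222%, loss ≈ 10094 × 3.222/100 ≈ 325.
Total lost output = 567 + 714 + 345 + 223 + 325 = 2174 billion.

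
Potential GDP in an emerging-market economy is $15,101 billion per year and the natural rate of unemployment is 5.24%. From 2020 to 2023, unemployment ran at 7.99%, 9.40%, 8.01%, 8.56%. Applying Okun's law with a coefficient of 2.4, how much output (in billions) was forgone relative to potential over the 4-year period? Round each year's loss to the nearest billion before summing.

Year 2020: gap = -2.4 × (7.99 - 5.24) = -6.6%, loss ≈ 15101 × 6.6/100 ≈ 997.
Year 2021: gap = -2.4 × (9.4 - 5.24) = -9.984%, loss ≈ 15101 × 9.984/100 ≈ 1508.
Year 2022: gap = -2.4 × (8.01 - 5.24) = -6.648%, loss ≈ 15101 × 6.648/100 ≈ 1004.
Year 2023: gap = -2.4 × (8.56 - 5.24) = -7.968%, loss ≈ 15101 × 7.968/100 ≈ 1203.
Total lost output = 997 + 1508 + 1004 + 1203 = 4712 billion.

$4,712 billion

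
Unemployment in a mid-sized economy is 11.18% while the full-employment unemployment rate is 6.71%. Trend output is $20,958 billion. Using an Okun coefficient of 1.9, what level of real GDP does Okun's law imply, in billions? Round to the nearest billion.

Unemployment gap = 11.18 - 6.71 = 4.47 points, so the output gap is -1.9 × 4.47 = -8.493%.
Actual GDP = 20958 × (1 - 8.493/100) = 20958 × 0.91507 ≈ 19178 billion.

$19,178 billion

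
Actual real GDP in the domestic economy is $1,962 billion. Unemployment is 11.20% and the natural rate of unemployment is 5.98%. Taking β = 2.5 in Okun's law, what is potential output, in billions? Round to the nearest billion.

Unemployment gap = 11.2 - 5.98 = 5.22 points, so output gap = -2.5 × 5.22 = -13.05%.
Since Y = Y* × (1 + gap/100), Y* = 1962/0.8695 ≈ 2256 billion.

$2,256 billion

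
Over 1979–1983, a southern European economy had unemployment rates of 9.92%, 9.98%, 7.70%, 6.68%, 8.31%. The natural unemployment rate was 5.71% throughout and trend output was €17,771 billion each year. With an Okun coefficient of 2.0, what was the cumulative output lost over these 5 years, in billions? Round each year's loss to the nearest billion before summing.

€4,990 billion

Year 1979: gap = -2.0 × (9.92 - 5.71) = -8.42%, loss ≈ 17771 × 8.42/100 ≈ 1496.
Year 1980: gap = -2.0 × (9.98 - 5.71) = -8.54%, loss ≈ 17771 × 8.54/100 ≈ 1518.
Year 1981: gap = -2.0 × (7.7 - 5.71) = -3.98%, loss ≈ 17771 × 3.98/100 ≈ 707.
Year 1982: gap = -2.0 × (6.68 - 5.71) = -1.94%, loss ≈ 17771 × 1.94/100 ≈ 345.
Year 1983: gap = -2.0 × (8.31 - 5.71) = -5.2%, loss ≈ 17771 × 5.2/100 ≈ 924.
Total lost output = 1496 + 1518 + 707 + 345 + 924 = 4990 billion.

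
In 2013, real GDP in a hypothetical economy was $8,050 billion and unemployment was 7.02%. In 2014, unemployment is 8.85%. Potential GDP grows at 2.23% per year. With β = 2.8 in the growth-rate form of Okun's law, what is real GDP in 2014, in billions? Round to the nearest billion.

$7,817 billion

Δu = 8.85 - 7.02 = 1.83 points.
Okun's law (growth form): g_Y = g_Y* - β × Δu = 2.23 - 2.8 × (1.83) = 2.23 - 5.124 = -2.894%.
Real GDP in the next year = 8050 × (1 - 2.894/100) = 8050 × 0.97106 ≈ 7817 billion.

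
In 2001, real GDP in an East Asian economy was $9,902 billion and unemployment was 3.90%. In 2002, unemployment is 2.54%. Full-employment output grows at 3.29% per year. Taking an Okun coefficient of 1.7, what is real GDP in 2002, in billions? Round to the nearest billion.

Δu = 2.54 - 3.9 = -1.36 points.
Okun's law (growth form): g_Y = g_Y* - β × Δu = 3.29 - 1.7 × (-1.36) = 3.29 + 2.312 = 5.602%.
Real GDP in the next year = 9902 × (1 + 5.602/100) = 9902 × 1.05602 ≈ 10457 billion.

$10,457 billion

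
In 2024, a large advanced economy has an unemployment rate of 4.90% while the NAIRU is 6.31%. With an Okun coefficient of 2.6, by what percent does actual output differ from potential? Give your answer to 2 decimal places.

The unemployment gap is 4.9 - 6.31 = -1.41 percentage points.
Okun's law gives an output gap of -2.6 × (-1.41) = 3.666%, i.e. 3.67% above potential.

3.67%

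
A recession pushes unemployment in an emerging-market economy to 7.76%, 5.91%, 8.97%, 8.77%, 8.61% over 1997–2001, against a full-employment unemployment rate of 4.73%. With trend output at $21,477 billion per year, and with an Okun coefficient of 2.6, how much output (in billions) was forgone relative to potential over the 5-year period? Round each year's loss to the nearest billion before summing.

$9,142 billion

Year 1997: gap = -2.6 × (7.76 - 4.73) = -7.878%, loss ≈ 21477 × 7.878/100 ≈ 1692.
Year 1998: gap = -2.6 × (5.91 - 4.73) = -3.068%, loss ≈ 21477 × 3.068/100 ≈ 659.
Year 1999: gap = -2.6 × (8.97 - 4.73) = -11.024%, loss ≈ 21477 × 11.024/100 ≈ 2368.
Year 2000: gap = -2.6 × (8.77 - 4.73) = -10.504%, loss ≈ 21477 × 10.504/100 ≈ 2256.
Year 2001: gap = -2.6 × (8.61 - 4.73) = -10.088%, loss ≈ 21477 × 10.088/100 ≈ 2167.
Total lost output = 1692 + 659 + 2368 + 2256 + 2167 = 9142 billion.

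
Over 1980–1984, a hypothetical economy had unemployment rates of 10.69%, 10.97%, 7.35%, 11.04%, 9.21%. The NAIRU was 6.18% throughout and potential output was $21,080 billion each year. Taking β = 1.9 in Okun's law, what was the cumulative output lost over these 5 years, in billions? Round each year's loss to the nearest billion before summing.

$7,354 billion

Year 1980: gap = -1.9 × (10.69 - 6.18) = -8.569%, loss ≈ 21080 × 8.569/100 ≈ 1806.
Year 1981: gap = -1.9 × (10.97 - 6.18) = -9.101%, loss ≈ 21080 × 9.101/100 ≈ 1918.
Year 1982: gap = -1.9 × (7.35 - 6.18) = -2.223%, loss ≈ 21080 × 2.223/100 ≈ 469.
Year 1983: gap = -1.9 × (11.04 - 6.18) = -9.234%, loss ≈ 21080 × 9.234/100 ≈ 1947.
Year 1984: gap = -1.9 × (9.21 - 6.18) = -5.757%, loss ≈ 21080 × 5.757/100 ≈ 1214.
Total lost output = 1806 + 1918 + 469 + 1947 + 1214 = 7354 billion.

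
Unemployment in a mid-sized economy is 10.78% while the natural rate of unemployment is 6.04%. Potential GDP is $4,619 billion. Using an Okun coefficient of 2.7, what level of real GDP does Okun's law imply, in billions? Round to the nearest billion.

$4,028 billion

Unemployment gap = 10.78 - 6.04 = 4.74 points, so the output gap is -2.7 × 4.74 = -12.798%.
Actual GDP = 4619 × (1 - 12.798/100) = 4619 × 0.87202 ≈ 4028 billion.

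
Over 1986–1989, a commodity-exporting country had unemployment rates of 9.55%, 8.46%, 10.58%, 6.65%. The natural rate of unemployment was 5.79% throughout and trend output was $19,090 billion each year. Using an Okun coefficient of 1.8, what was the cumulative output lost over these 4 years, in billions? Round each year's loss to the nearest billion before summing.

Year 1986: gap = -1.8 × (9.55 - 5.79) = -6.768%, loss ≈ 19090 × 6.768/100 ≈ 1292.
Year 1987: gap = -1.8 × (8.46 - 5.79) = -4.806%, loss ≈ 19090 × 4.806/100 ≈ 917.
Year 1988: gap = -1.8 × (10.58 - 5.79) = -8.622%, loss ≈ 19090 × 8.622/100 ≈ 1646.
Year 1989: gap = -1.8 × (6.65 - 5.79) = -1.548%, loss ≈ 19090 × 1.548/100 ≈ 296.
Total lost output = 1292 + 917 + 1646 + 296 = 4151 billion.

$4,151 billion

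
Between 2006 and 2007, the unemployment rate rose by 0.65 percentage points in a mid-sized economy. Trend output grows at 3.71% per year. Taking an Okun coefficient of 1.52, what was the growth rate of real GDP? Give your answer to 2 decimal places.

Growth-rate Okun's law: g_Y = g_Y* - β × Δu.
g_Y = 3.71 - 1.52 × (0.65) = 3.71 - 0.988 = 2.722%, i.e. 2.72% to 2 d.p.

2.72%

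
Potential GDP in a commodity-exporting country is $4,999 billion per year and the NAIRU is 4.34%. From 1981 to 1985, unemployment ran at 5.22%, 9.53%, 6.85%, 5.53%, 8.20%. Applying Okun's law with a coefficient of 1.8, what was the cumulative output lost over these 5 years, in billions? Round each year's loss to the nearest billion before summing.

Year 1981: gap = -1.8 × (5.22 - 4.34) = -1.584%, loss ≈ 4999 × 1.584/100 ≈ 79.
Year 1982: gap = -1.8 × (9.53 - 4.34) = -9.342%, loss ≈ 4999 × 9.342/100 ≈ 467.
Year 1983: gap = -1.8 × (6.85 - 4.34) = -4.518%, loss ≈ 4999 × 4.518/100 ≈ 226.
Year 1984: gap = -1.8 × (5.53 - 4.34) = -2.142%, loss ≈ 4999 × 2.142/100 ≈ 107.
Year 1985: gap = -1.8 × (8.2 - 4.34) = -6.948%, loss ≈ 4999 × 6.948/100 ≈ 347.
Total lost output = 79 + 467 + 226 + 107 + 347 = 1226 billion.

$1,226 billion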